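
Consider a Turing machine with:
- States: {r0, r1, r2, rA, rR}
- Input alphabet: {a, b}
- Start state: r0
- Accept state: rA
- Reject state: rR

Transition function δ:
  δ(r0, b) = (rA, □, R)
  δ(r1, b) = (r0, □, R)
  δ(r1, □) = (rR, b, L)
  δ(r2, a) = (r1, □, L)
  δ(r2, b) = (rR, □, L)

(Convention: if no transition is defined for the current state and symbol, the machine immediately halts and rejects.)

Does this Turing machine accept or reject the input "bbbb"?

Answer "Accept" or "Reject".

Execution trace:
Initial: [r0]bbbb
Step 1: δ(r0, b) = (rA, □, R) → □[rA]bbb

The machine reaches the accept state rA and halts.

Answer: Accept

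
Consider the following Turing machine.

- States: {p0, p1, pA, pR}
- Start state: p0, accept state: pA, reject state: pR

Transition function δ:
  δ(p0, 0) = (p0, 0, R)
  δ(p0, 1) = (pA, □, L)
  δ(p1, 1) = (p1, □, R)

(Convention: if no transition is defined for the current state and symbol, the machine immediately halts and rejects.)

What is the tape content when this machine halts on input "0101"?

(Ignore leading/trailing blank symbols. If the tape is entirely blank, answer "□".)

Execution trace:
Initial: [p0]0101
Step 1: δ(p0, 0) = (p0, 0, R) → 0[p0]101
Step 2: δ(p0, 1) = (pA, □, L) → [pA]0□01

The machine reaches the accept state pA and halts.

Final tape (ignoring leading/trailing blanks): 0□01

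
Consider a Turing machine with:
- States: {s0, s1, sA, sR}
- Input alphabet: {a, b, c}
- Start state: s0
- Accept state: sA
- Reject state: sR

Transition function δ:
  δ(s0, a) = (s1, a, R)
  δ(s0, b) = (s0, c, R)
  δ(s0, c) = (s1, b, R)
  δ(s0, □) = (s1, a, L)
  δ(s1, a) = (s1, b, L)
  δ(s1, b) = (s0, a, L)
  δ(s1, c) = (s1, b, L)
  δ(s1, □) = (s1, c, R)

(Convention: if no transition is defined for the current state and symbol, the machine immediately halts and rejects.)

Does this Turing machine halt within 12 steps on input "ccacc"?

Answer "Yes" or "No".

Execution trace:
Initial: [s0]ccacc
Step 1: δ(s0, c) = (s1, b, R) → b[s1]cacc
Step 2: δ(s1, c) = (s1, b, L) → [s1]bbacc
Step 3: δ(s1, b) = (s0, a, L) → [s0]□abacc
Step 4: δ(s0, □) = (s1, a, L) → [s1]□aabacc
Step 5: δ(s1, □) = (s1, c, R) → c[s1]aabacc
Step 6: δ(s1, a) = (s1, b, L) → [s1]cbabacc
Step 7: δ(s1, c) = (s1, b, L) → [s1]□bbabacc
Step 8: δ(s1, □) = (s1, c, R) → c[s1]bbabacc
Step 9: δ(s1, b) = (s0, a, L) → [s0]cababacc
Step 10: δ(s0, c) = (s1, b, R) → b[s1]ababacc
Step 11: δ(s1, a) = (s1, b, L) → [s1]bbbabacc
Step 12: δ(s1, b) = (s0, a, L) → [s0]□abbabacc

The machine has not reached a halting state after 12 steps.
The machine did not halt within the 12-step bound.

Answer: No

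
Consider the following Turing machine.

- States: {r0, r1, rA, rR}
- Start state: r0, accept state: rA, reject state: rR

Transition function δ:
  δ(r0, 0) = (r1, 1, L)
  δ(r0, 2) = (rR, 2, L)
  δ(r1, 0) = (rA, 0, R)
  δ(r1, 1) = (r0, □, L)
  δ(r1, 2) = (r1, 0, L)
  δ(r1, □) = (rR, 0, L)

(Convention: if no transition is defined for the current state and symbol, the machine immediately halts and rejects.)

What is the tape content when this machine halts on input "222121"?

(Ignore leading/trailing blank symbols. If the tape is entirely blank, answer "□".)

Execution trace:
Initial: [r0]222121
Step 1: δ(r0, 2) = (rR, 2, L) → [rR]□222121

The machine reaches the reject state rR and halts.

Final tape (ignoring leading/trailing blanks): 222121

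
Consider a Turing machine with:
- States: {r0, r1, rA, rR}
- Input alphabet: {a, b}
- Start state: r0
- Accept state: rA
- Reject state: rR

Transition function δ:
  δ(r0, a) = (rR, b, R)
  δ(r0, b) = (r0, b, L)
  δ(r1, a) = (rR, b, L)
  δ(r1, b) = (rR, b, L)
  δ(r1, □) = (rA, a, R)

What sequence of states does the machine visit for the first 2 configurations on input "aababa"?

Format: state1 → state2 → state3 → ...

Execution trace:
Initial: [r0]aababa
Step 1: δ(r0, a) = (rR, b, R) → b[rR]ababa

The machine reaches the reject state rR and halts.

State sequence: r0 → rR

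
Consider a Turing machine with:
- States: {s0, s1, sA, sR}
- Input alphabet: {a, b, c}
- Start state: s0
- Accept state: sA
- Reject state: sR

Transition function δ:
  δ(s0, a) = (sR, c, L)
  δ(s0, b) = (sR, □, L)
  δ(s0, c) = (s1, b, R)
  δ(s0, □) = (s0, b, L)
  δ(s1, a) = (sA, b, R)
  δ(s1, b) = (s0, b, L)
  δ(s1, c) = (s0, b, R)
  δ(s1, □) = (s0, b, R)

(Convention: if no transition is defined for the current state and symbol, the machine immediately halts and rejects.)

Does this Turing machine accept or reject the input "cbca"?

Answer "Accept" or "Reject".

Execution trace:
Initial: [s0]cbca
Step 1: δ(s0, c) = (s1, b, R) → b[s1]bca
Step 2: δ(s1, b) = (s0, b, L) → [s0]bbca
Step 3: δ(s0, b) = (sR, □, L) → [sR]□□bca

The machine reaches the reject state sR and halts.

Answer: Reject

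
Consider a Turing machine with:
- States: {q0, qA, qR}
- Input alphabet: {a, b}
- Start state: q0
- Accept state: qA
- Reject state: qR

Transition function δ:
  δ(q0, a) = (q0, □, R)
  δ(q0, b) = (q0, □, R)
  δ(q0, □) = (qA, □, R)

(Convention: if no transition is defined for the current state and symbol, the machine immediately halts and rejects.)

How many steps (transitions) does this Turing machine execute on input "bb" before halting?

Execution trace:
Initial: [q0]bb
Step 1: δ(q0, b) = (q0, □, R) → □[q0]b
Step 2: δ(q0, b) = (q0, □, R) → □□[q0]□
Step 3: δ(q0, □) = (qA, □, R) → □□□[qA]□

The machine reaches the accept state qA and halts.

The machine executed 3 steps before halting.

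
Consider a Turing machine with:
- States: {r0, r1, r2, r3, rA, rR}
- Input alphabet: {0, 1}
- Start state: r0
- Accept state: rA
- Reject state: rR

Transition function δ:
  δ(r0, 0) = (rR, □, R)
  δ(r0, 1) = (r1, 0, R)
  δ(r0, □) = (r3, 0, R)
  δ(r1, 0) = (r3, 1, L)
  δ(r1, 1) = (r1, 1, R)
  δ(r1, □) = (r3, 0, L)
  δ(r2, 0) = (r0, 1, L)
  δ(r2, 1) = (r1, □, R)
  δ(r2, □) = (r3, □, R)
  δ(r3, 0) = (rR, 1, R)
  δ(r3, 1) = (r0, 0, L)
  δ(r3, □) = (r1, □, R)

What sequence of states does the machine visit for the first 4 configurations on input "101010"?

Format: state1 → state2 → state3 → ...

Execution trace:
Initial: [r0]101010
Step 1: δ(r0, 1) = (r1, 0, R) → 0[r1]01010
Step 2: δ(r1, 0) = (r3, 1, L) → [r3]011010
Step 3: δ(r3, 0) = (rR, 1, R) → 1[rR]11010

The machine reaches the reject state rR and halts.

State sequence: r0 → r1 → r3 → rR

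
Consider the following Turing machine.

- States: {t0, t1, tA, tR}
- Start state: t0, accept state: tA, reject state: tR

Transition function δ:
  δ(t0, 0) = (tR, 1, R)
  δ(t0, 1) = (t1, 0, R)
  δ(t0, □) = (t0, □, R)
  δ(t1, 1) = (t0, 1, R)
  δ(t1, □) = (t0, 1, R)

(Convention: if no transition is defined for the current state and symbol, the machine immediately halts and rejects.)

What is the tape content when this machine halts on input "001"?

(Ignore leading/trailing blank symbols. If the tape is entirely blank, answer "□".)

Execution trace:
Initial: [t0]001
Step 1: δ(t0, 0) = (tR, 1, R) → 1[tR]01

The machine reaches the reject state tR and halts.

Final tape (ignoring leading/trailing blanks): 101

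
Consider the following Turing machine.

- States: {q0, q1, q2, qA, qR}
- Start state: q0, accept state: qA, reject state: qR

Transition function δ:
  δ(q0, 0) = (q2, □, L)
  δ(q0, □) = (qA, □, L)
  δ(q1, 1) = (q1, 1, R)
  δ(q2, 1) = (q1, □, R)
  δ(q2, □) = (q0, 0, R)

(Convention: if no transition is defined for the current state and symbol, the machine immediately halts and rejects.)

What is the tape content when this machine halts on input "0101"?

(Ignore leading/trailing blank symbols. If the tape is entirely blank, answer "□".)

Execution trace:
Initial: [q0]0101
Step 1: δ(q0, 0) = (q2, □, L) → [q2]□□101
Step 2: δ(q2, □) = (q0, 0, R) → 0[q0]□101
Step 3: δ(q0, □) = (qA, □, L) → [qA]0□101

The machine reaches the accept state qA and halts.

Final tape (ignoring leading/trailing blanks): 0□101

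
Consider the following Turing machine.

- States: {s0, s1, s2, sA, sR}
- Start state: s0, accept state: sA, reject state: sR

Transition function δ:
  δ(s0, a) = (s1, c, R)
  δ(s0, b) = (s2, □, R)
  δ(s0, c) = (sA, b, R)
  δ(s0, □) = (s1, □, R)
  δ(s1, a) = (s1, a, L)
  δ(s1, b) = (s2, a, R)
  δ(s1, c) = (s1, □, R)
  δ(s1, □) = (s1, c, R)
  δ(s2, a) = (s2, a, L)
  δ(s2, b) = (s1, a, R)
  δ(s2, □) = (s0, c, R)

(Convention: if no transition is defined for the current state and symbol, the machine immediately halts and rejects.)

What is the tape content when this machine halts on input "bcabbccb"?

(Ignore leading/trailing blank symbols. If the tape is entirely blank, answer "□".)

Execution trace:
Initial: [s0]bcabbccb
Step 1: δ(s0, b) = (s2, □, R) → □[s2]cabbccb

No transition is defined for δ(s2, c). By convention the machine halts and rejects.

Final tape (ignoring leading/trailing blanks): cabbccb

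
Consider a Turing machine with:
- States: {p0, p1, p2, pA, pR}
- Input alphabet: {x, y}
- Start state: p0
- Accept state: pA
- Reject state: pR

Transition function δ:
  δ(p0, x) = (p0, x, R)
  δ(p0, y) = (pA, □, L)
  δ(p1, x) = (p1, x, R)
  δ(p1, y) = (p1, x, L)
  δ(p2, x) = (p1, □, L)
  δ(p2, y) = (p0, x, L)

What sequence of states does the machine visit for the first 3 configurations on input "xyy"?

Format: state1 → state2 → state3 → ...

Execution trace:
Initial: [p0]xyy
Step 1: δ(p0, x) = (p0, x, R) → x[p0]yy
Step 2: δ(p0, y) = (pA, □, L) → [pA]x□y

The machine reaches the accept state pA and halts.

State sequence: p0 → p0 → pA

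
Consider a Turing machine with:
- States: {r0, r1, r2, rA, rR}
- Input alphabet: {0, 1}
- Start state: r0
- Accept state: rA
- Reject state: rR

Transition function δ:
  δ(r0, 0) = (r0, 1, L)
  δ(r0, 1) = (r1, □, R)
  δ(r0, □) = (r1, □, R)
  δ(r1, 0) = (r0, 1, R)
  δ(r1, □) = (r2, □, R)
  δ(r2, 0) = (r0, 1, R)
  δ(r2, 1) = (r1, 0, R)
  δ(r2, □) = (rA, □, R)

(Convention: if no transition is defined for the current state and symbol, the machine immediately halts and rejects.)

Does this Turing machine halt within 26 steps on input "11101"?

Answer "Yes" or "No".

Execution trace:
Initial: [r0]11101
Step 1: δ(r0, 1) = (r1, □, R) → □[r1]1101

No transition is defined for δ(r1, 1). By convention the machine halts and rejects.
The machine halted after 1 step (within the 26-step bound).

Answer: Yes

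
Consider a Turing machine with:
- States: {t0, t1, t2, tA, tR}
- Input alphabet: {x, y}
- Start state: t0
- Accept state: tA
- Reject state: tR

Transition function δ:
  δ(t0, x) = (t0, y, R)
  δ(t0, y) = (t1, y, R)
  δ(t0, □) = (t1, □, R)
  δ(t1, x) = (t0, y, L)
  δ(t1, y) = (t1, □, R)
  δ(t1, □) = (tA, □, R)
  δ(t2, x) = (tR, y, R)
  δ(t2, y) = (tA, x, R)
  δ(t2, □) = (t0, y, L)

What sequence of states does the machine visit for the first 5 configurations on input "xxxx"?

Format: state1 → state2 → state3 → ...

Execution trace:
Initial: [t0]xxxx
Step 1: δ(t0, x) = (t0, y, R) → y[t0]xxx
Step 2: δ(t0, x) = (t0, y, R) → yy[t0]xx
Step 3: δ(t0, x) = (t0, y, R) → yyy[t0]x
Step 4: δ(t0, x) = (t0, y, R) → yyyy[t0]□

State sequence: t0 → t0 → t0 → t0 → t0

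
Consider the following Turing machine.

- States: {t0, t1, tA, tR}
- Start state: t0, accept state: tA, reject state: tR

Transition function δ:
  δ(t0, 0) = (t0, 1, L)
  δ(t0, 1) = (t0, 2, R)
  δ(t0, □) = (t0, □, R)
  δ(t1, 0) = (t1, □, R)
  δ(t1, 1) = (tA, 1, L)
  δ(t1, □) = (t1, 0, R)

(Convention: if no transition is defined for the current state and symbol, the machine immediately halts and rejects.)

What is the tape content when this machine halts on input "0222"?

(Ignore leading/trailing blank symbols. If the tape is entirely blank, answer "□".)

Execution trace:
Initial: [t0]0222
Step 1: δ(t0, 0) = (t0, 1, L) → [t0]□1222
Step 2: δ(t0, □) = (t0, □, R) → □[t0]1222
Step 3: δ(t0, 1) = (t0, 2, R) → □2[t0]222

No transition is defined for δ(t0, 2). By convention the machine halts and rejects.

Final tape (ignoring leading/trailing blanks): 2222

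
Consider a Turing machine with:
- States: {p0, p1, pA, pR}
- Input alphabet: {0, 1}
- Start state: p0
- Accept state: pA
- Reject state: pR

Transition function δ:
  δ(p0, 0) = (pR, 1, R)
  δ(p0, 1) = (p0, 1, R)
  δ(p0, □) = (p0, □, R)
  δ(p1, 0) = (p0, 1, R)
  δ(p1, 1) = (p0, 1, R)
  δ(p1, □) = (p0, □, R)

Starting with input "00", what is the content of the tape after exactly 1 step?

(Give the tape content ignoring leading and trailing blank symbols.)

Execution trace:
Initial: [p0]00
Step 1: δ(p0, 0) = (pR, 1, R) → 1[pR]0

The machine reaches the reject state pR and halts.

After 1 step, the tape (ignoring leading/trailing blanks) is: 10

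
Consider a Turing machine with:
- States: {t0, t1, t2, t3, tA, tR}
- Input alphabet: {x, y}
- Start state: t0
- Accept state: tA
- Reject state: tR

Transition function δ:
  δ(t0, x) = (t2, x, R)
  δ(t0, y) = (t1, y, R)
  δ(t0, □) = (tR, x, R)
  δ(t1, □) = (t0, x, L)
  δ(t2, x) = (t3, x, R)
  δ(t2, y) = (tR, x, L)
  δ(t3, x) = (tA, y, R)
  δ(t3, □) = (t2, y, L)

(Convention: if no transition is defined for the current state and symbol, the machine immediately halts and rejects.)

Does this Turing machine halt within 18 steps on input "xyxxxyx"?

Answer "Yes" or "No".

Execution trace:
Initial: [t0]xyxxxyx
Step 1: δ(t0, x) = (t2, x, R) → x[t2]yxxxyx
Step 2: δ(t2, y) = (tR, x, L) → [tR]xxxxxyx

The machine reaches the reject state tR and halts.
The machine halted after 2 steps (within the 18-step bound).

Answer: Yes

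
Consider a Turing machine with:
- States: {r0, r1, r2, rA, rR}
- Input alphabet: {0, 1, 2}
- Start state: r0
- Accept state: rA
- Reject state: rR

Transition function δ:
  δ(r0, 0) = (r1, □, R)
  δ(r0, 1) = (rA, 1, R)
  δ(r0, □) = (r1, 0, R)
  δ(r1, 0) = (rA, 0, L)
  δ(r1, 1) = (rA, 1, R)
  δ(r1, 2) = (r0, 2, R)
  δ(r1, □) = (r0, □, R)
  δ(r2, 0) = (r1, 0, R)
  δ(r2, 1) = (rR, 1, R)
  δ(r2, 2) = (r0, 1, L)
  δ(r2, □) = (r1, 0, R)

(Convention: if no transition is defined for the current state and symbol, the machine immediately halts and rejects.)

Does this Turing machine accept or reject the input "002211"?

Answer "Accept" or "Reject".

Execution trace:
Initial: [r0]002211
Step 1: δ(r0, 0) = (r1, □, R) → □[r1]02211
Step 2: δ(r1, 0) = (rA, 0, L) → [rA]□02211

The machine reaches the accept state rA and halts.

Answer: Accept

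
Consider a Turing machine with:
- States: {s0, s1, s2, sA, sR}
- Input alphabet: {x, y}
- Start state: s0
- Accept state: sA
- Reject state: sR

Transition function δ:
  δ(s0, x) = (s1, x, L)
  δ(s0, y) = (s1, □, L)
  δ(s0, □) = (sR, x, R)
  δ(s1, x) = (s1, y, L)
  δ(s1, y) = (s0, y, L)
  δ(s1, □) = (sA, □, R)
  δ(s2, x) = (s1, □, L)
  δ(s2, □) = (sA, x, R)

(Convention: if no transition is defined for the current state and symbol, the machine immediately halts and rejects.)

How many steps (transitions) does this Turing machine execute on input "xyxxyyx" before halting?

Execution trace:
Initial: [s0]xyxxyyx
Step 1: δ(s0, x) = (s1, x, L) → [s1]□xyxxyyx
Step 2: δ(s1, □) = (sA, □, R) → □[sA]xyxxyyx

The machine reaches the accept state sA and halts.

The machine executed 2 steps before halting.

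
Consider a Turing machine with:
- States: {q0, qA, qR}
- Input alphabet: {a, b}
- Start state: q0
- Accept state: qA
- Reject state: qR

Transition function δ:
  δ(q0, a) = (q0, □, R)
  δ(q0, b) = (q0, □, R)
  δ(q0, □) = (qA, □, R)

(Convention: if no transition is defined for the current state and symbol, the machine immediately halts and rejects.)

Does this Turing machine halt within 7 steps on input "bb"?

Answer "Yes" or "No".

Execution trace:
Initial: [q0]bb
Step 1: δ(q0, b) = (q0, □, R) → □[q0]b
Step 2: δ(q0, b) = (q0, □, R) → □□[q0]□
Step 3: δ(q0, □) = (qA, □, R) → □□□[qA]□

The machine reaches the accept state qA and halts.
The machine halted after 3 steps (within the 7-step bound).

Answer: Yes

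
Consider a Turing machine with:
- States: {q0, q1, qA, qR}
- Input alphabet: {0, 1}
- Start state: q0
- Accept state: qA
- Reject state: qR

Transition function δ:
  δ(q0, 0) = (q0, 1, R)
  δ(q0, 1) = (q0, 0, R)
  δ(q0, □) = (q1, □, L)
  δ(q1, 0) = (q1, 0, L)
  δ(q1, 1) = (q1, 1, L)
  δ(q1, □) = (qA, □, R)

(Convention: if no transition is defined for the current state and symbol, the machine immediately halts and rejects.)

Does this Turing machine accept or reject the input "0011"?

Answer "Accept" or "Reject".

Execution trace:
Initial: [q0]0011
Step 1: δ(q0, 0) = (q0, 1, R) → 1[q0]011
Step 2: δ(q0, 0) = (q0, 1, R) → 11[q0]11
Step 3: δ(q0, 1) = (q0, 0, R) → 110[q0]1
Step 4: δ(q0, 1) = (q0, 0, R) → 1100[q0]□
Step 5: δ(q0, □) = (q1, □, L) → 110[q1]0□
Step 6: δ(q1, 0) = (q1, 0, L) → 11[q1]00□
Step 7: δ(q1, 0) = (q1, 0, L) → 1[q1]100□
Step 8: δ(q1, 1) = (q1, 1, L) → [q1]1100□
Step 9: δ(q1, 1) = (q1, 1, L) → [q1]□1100□
Step 10: δ(q1, □) = (qA, □, R) → □[qA]1100□

The machine reaches the accept state qA and halts.

Answer: Accept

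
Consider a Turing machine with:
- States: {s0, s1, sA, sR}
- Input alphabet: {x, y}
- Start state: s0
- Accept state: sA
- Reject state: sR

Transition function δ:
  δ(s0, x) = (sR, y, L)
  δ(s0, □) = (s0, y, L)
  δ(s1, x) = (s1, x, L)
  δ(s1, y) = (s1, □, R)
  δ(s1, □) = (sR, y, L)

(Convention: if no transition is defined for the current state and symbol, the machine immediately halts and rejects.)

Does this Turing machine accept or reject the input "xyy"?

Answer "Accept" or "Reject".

Execution trace:
Initial: [s0]xyy
Step 1: δ(s0, x) = (sR, y, L) → [sR]□yyy

The machine reaches the reject state sR and halts.

Answer: Reject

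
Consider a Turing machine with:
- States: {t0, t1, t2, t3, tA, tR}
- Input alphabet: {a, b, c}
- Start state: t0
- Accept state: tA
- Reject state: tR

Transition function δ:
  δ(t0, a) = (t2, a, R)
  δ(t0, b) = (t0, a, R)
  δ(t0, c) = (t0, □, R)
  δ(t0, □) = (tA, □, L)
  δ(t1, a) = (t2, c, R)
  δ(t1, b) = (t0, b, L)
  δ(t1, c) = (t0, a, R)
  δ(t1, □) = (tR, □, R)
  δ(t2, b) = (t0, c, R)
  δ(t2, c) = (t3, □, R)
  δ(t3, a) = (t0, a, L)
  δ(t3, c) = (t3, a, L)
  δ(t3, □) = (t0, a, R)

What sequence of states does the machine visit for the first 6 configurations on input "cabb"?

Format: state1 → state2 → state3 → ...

Execution trace:
Initial: [t0]cabb
Step 1: δ(t0, c) = (t0, □, R) → □[t0]abb
Step 2: δ(t0, a) = (t2, a, R) → □a[t2]bb
Step 3: δ(t2, b) = (t0, c, R) → □ac[t0]b
Step 4: δ(t0, b) = (t0, a, R) → □aca[t0]□
Step 5: δ(t0, □) = (tA, □, L) → □ac[tA]a□

The machine reaches the accept state tA and halts.

State sequence: t0 → t0 → t2 → t0 → t0 → tA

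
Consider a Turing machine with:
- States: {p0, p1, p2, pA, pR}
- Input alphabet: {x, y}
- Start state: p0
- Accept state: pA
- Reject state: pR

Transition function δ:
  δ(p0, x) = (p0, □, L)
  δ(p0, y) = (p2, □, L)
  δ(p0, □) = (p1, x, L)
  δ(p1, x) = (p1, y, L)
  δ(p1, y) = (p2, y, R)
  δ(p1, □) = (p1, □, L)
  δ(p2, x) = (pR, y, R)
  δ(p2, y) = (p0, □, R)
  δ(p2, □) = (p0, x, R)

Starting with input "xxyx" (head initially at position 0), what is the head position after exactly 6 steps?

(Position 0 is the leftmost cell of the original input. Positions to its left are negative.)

Execution trace (head position shown):
Step 0: [p0]xxyx  (head at position 0)
Step 1: move left → [p0]□□xyx  (head at position -1)
Step 2: move left → [p1]□x□xyx  (head at position -2)
Step 3: move left → [p1]□□x□xyx  (head at position -3)
Step 4: move left → [p1]□□□x□xyx  (head at position -4)
Step 5: move left → [p1]□□□□x□xyx  (head at position -5)
Step 6: move left → [p1]□□□□□x□xyx  (head at position -6)

After 6 steps, the head is at position -6.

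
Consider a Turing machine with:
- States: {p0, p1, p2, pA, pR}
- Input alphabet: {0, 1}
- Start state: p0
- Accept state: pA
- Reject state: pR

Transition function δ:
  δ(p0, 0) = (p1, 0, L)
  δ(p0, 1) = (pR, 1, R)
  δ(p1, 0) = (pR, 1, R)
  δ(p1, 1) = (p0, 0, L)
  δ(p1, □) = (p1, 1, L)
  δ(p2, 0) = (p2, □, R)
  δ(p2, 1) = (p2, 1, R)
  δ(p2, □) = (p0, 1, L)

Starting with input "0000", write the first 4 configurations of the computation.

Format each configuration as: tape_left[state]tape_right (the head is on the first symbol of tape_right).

Transitions applied:
Step 1: δ(p0, 0) = (p1, 0, L)
Step 2: δ(p1, □) = (p1, 1, L)
Step 3: δ(p1, □) = (p1, 1, L)

The first 4 configurations are:
[p0]0000 ⊢ [p1]□0000 ⊢ [p1]□10000 ⊢ [p1]□110000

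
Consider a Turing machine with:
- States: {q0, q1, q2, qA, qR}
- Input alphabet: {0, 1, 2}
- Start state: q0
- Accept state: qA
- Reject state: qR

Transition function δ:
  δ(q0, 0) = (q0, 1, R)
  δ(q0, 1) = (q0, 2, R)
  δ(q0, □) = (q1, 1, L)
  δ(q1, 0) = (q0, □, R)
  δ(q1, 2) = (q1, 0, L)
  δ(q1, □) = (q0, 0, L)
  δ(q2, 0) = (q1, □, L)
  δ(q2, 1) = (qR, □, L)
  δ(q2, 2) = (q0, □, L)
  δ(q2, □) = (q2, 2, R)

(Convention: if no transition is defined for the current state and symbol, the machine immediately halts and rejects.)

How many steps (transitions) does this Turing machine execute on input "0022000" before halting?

Execution trace:
Initial: [q0]0022000
Step 1: δ(q0, 0) = (q0, 1, R) → 1[q0]022000
Step 2: δ(q0, 0) = (q0, 1, R) → 11[q0]22000

No transition is defined for δ(q0, 2). By convention the machine halts and rejects.

The machine executed 2 steps before halting.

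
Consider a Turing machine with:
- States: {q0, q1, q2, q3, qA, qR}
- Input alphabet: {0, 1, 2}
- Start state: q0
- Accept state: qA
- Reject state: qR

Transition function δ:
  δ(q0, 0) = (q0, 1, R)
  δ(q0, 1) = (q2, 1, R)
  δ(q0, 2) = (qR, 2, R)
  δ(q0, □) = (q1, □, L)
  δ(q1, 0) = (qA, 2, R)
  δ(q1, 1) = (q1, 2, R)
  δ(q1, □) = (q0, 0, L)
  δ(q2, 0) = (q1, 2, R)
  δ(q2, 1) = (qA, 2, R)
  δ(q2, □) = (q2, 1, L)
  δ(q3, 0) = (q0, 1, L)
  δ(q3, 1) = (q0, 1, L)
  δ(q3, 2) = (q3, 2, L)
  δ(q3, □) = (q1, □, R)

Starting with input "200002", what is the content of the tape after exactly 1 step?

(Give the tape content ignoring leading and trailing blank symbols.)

Execution trace:
Initial: [q0]200002
Step 1: δ(q0, 2) = (qR, 2, R) → 2[qR]00002

The machine reaches the reject state qR and halts.

After 1 step, the tape (ignoring leading/trailing blanks) is: 200002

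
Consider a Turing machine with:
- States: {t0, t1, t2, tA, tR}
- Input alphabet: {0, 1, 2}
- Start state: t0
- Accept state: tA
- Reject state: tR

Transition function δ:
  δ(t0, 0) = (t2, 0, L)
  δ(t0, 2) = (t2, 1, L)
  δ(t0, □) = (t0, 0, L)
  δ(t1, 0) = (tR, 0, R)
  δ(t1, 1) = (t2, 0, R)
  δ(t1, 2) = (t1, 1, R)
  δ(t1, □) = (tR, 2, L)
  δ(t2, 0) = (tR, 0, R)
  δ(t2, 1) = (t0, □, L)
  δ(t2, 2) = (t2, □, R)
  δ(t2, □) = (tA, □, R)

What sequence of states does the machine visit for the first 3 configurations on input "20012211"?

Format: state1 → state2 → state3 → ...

Execution trace:
Initial: [t0]20012211
Step 1: δ(t0, 2) = (t2, 1, L) → [t2]□10012211
Step 2: δ(t2, □) = (tA, □, R) → □[tA]10012211

The machine reaches the accept state tA and halts.

State sequence: t0 → t2 → tA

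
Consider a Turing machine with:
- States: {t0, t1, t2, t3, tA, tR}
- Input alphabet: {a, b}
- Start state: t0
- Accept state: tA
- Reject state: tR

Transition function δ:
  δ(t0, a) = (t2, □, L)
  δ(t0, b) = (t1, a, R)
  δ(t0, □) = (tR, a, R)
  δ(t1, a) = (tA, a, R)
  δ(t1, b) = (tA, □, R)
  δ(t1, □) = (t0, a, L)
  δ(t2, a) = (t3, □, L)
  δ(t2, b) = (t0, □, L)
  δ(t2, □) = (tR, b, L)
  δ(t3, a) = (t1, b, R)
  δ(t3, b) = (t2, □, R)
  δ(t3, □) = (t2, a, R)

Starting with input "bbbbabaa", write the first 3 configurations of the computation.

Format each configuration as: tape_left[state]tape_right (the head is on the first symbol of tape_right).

Transitions applied:
Step 1: δ(t0, b) = (t1, a, R)
Step 2: δ(t1, b) = (tA, □, R)

The first 3 configurations are:
[t0]bbbbabaa ⊢ a[t1]bbbabaa ⊢ a□[tA]bbabaa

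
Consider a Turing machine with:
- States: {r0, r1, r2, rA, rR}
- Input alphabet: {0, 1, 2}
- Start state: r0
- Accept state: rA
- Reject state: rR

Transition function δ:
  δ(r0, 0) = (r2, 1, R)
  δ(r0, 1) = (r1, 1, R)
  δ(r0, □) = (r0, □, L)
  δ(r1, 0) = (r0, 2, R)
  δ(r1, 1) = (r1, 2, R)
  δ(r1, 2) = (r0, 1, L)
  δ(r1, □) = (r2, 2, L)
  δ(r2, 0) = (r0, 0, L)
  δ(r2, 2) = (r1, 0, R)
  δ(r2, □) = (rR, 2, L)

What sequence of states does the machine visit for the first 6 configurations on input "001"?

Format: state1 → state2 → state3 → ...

Execution trace:
Initial: [r0]001
Step 1: δ(r0, 0) = (r2, 1, R) → 1[r2]01
Step 2: δ(r2, 0) = (r0, 0, L) → [r0]101
Step 3: δ(r0, 1) = (r1, 1, R) → 1[r1]01
Step 4: δ(r1, 0) = (r0, 2, R) → 12[r0]1
Step 5: δ(r0, 1) = (r1, 1, R) → 121[r1]□

State sequence: r0 → r2 → r0 → r1 → r0 → r1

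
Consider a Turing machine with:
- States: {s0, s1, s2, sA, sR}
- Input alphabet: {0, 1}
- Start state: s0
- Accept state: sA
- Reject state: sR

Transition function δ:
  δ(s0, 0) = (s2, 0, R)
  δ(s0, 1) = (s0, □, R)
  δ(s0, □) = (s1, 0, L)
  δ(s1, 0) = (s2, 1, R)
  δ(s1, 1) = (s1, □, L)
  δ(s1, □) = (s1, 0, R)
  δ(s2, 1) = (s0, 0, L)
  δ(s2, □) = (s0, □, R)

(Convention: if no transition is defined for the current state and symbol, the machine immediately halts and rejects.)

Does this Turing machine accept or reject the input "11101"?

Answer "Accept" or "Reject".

Execution trace:
Initial: [s0]11101
Step 1: δ(s0, 1) = (s0, □, R) → □[s0]1101
Step 2: δ(s0, 1) = (s0, □, R) → □□[s0]101
Step 3: δ(s0, 1) = (s0, □, R) → □□□[s0]01
Step 4: δ(s0, 0) = (s2, 0, R) → □□□0[s2]1
Step 5: δ(s2, 1) = (s0, 0, L) → □□□[s0]00
Step 6: δ(s0, 0) = (s2, 0, R) → □□□0[s2]0

No transition is defined for δ(s2, 0). By convention the machine halts and rejects.

Answer: Reject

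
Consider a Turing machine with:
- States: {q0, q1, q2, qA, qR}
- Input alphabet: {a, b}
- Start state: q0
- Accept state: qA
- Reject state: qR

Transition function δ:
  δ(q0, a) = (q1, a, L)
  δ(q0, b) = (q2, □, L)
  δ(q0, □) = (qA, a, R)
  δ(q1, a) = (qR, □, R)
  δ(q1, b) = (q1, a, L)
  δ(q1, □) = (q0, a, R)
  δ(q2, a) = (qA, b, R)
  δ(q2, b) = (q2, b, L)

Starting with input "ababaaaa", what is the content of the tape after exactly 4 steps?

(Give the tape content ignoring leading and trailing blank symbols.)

Execution trace:
Initial: [q0]ababaaaa
Step 1: δ(q0, a) = (q1, a, L) → [q1]□ababaaaa
Step 2: δ(q1, □) = (q0, a, R) → a[q0]ababaaaa
Step 3: δ(q0, a) = (q1, a, L) → [q1]aababaaaa
Step 4: δ(q1, a) = (qR, □, R) → □[qR]ababaaaa

The machine reaches the reject state qR and halts.

After 4 steps, the tape (ignoring leading/trailing blanks) is: ababaaaa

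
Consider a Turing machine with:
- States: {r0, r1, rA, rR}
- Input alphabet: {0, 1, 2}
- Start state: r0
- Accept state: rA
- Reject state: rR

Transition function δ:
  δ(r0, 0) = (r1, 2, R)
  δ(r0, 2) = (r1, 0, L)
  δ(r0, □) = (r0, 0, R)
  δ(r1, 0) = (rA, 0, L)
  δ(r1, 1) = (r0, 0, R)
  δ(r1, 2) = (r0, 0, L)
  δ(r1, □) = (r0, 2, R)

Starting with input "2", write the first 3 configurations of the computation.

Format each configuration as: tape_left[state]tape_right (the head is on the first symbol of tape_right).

Transitions applied:
Step 1: δ(r0, 2) = (r1, 0, L)
Step 2: δ(r1, □) = (r0, 2, R)

The first 3 configurations are:
[r0]2 ⊢ [r1]□0 ⊢ 2[r0]0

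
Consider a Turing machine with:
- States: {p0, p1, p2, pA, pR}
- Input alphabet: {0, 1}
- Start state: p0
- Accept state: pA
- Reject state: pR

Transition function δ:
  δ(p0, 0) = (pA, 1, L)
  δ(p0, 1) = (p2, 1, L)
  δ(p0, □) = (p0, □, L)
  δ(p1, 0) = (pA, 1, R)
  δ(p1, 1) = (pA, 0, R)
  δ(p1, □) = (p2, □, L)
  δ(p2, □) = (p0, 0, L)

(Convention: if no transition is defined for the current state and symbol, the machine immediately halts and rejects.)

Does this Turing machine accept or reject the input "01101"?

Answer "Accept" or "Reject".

Execution trace:
Initial: [p0]01101
Step 1: δ(p0, 0) = (pA, 1, L) → [pA]□11101

The machine reaches the accept state pA and halts.

Answer: Accept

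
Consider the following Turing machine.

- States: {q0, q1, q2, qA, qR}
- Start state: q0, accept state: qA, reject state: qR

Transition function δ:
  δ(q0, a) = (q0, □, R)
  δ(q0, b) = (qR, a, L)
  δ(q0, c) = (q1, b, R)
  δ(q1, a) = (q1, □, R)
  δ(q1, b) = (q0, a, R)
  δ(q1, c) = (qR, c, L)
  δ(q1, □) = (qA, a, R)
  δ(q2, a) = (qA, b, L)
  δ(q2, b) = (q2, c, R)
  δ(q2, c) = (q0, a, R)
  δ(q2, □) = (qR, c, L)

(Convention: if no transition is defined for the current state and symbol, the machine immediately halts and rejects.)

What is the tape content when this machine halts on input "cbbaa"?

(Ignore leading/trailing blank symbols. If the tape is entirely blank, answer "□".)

Execution trace:
Initial: [q0]cbbaa
Step 1: δ(q0, c) = (q1, b, R) → b[q1]bbaa
Step 2: δ(q1, b) = (q0, a, R) → ba[q0]baa
Step 3: δ(q0, b) = (qR, a, L) → b[qR]aaaa

The machine reaches the reject state qR and halts.

Final tape (ignoring leading/trailing blanks): baaaa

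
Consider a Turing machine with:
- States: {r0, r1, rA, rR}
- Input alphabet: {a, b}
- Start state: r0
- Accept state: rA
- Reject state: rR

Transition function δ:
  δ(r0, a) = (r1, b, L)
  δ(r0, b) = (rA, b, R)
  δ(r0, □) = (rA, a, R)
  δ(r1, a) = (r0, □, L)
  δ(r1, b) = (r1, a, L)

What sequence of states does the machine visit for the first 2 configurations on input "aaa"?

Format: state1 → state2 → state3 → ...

Execution trace:
Initial: [r0]aaa
Step 1: δ(r0, a) = (r1, b, L) → [r1]□baa

No transition is defined for δ(r1, □). By convention the machine halts and rejects.

State sequence: r0 → r1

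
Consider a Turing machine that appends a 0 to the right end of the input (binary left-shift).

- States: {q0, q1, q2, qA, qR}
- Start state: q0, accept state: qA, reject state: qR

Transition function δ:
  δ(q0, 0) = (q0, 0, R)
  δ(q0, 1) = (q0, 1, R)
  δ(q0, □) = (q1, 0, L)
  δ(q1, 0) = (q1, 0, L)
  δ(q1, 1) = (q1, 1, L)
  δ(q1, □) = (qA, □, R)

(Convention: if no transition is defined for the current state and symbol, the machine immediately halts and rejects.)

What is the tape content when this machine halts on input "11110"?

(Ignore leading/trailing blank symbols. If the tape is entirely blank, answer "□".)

Execution trace:
Initial: [q0]11110
Step 1: δ(q0, 1) = (q0, 1, R) → 1[q0]1110
Step 2: δ(q0, 1) = (q0, 1, R) → 11[q0]110
Step 3: δ(q0, 1) = (q0, 1, R) → 111[q0]10
Step 4: δ(q0, 1) = (q0, 1, R) → 1111[q0]0
Step 5: δ(q0, 0) = (q0, 0, R) → 11110[q0]□
Step 6: δ(q0, □) = (q1, 0, L) → 1111[q1]00
Step 7: δ(q1, 0) = (q1, 0, L) → 111[q1]100
Step 8: δ(q1, 1) = (q1, 1, L) → 11[q1]1100
Step 9: δ(q1, 1) = (q1, 1, L) → 1[q1]11100
Step 10: δ(q1, 1) = (q1, 1, L) → [q1]111100
Step 11: δ(q1, 1) = (q1, 1, L) → [q1]□111100
Step 12: δ(q1, □) = (qA, □, R) → □[qA]111100

The machine reaches the accept state qA and halts.

Final tape (ignoring leading/trailing blanks): 111100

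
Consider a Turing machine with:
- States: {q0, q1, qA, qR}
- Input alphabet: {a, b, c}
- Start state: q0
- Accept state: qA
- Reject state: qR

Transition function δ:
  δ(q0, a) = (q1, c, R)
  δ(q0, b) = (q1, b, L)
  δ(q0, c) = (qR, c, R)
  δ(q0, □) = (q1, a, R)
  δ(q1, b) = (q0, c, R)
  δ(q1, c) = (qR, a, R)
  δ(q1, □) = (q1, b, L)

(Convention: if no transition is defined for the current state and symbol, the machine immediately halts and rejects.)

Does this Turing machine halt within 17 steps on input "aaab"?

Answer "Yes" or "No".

Execution trace:
Initial: [q0]aaab
Step 1: δ(q0, a) = (q1, c, R) → c[q1]aab

No transition is defined for δ(q1, a). By convention the machine halts and rejects.
The machine halted after 1 step (within the 17-step bound).

Answer: Yes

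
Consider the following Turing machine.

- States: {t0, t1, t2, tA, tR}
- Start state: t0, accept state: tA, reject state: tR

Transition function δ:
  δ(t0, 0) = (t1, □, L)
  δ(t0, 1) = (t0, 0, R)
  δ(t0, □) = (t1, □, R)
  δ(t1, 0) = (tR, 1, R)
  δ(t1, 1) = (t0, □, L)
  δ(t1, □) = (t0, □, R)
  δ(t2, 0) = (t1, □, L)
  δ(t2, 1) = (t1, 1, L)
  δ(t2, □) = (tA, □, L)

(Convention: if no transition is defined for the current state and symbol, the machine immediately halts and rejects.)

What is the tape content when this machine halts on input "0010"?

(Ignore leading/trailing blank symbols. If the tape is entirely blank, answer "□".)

Execution trace:
Initial: [t0]0010
Step 1: δ(t0, 0) = (t1, □, L) → [t1]□□010
Step 2: δ(t1, □) = (t0, □, R) → □[t0]□010
Step 3: δ(t0, □) = (t1, □, R) → □□[t1]010
Step 4: δ(t1, 0) = (tR, 1, R) → □□1[tR]10

The machine reaches the reject state tR and halts.

Final tape (ignoring leading/trailing blanks): 110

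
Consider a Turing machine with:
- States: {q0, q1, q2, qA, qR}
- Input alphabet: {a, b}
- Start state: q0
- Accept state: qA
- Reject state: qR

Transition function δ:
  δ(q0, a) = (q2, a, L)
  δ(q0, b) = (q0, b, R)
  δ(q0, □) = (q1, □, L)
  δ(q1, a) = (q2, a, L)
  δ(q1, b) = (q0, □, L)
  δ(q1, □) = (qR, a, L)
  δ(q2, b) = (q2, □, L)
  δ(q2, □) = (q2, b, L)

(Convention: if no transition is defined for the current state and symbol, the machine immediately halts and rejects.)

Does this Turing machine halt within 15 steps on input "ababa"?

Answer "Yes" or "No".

Execution trace:
Initial: [q0]ababa
Step 1: δ(q0, a) = (q2, a, L) → [q2]□ababa
Step 2: δ(q2, □) = (q2, b, L) → [q2]□bababa
Step 3: δ(q2, □) = (q2, b, L) → [q2]□bbababa
Step 4: δ(q2, □) = (q2, b, L) → [q2]□bbbababa
Step 5: δ(q2, □) = (q2, b, L) → [q2]□bbbbababa
Step 6: δ(q2, □) = (q2, b, L) → [q2]□bbbbbababa
Step 7: δ(q2, □) = (q2, b, L) → [q2]□bbbbbbababa
Step 8: δ(q2, □) = (q2, b, L) → [q2]□bbbbbbbababa
Step 9: δ(q2, □) = (q2, b, L) → [q2]□bbbbbbbbababa
Step 10: δ(q2, □) = (q2, b, L) → [q2]□bbbbbbbbbababa
Step 11: δ(q2, □) = (q2, b, L) → [q2]□bbbbbbbbbbababa
Step 12: δ(q2, □) = (q2, b, L) → [q2]□bbbbbbbbbbbababa
Step 13: δ(q2, □) = (q2, b, L) → [q2]□bbbbbbbbbbbbababa
Step 14: δ(q2, □) = (q2, b, L) → [q2]□bbbbbbbbbbbbbababa
Step 15: δ(q2, □) = (q2, b, L) → [q2]□bbbbbbbbbbbbbbababa

The machine has not reached a halting state after 15 steps.
The machine did not halt within the 15-step bound.

Answer: No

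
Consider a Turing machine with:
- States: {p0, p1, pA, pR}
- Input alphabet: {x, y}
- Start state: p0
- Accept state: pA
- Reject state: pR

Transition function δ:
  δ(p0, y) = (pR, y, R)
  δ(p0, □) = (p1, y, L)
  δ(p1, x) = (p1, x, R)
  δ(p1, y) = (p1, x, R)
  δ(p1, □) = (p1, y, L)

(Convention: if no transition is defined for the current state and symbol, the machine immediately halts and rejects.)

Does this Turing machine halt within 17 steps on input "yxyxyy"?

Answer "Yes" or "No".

Execution trace:
Initial: [p0]yxyxyy
Step 1: δ(p0, y) = (pR, y, R) → y[pR]xyxyy

The machine reaches the reject state pR and halts.
The machine halted after 1 step (within the 17-step bound).

Answer: Yes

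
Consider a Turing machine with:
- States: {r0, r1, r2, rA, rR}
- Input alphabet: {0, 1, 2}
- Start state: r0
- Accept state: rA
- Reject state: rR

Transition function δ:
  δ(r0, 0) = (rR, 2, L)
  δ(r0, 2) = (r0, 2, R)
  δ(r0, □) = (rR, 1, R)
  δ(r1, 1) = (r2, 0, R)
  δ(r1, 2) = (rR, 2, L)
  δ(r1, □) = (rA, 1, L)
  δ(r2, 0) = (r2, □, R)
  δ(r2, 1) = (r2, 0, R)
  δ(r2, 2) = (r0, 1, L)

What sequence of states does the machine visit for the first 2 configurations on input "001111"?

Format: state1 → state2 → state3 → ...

Execution trace:
Initial: [r0]001111
Step 1: δ(r0, 0) = (rR, 2, L) → [rR]□201111

The machine reaches the reject state rR and halts.

State sequence: r0 → rR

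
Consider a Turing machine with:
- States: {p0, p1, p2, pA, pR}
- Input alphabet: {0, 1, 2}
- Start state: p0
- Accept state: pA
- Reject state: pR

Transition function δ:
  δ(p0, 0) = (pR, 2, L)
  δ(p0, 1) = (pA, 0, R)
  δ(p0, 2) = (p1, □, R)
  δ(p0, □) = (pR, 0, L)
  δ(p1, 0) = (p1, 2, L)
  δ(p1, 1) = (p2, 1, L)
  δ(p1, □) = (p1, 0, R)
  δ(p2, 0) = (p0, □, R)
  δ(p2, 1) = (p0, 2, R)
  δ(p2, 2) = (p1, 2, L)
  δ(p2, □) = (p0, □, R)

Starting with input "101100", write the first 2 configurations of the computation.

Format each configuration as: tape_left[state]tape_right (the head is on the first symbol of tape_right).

Transitions applied:
Step 1: δ(p0, 1) = (pA, 0, R)

The first 2 configurations are:
[p0]101100 ⊢ 0[pA]01100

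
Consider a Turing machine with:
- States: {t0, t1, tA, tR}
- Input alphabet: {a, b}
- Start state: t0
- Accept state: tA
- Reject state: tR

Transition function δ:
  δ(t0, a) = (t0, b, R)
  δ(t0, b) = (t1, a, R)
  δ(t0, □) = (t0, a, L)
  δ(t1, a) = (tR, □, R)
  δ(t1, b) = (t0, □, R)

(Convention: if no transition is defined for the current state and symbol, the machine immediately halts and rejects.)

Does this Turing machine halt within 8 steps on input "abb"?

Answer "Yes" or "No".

Execution trace:
Initial: [t0]abb
Step 1: δ(t0, a) = (t0, b, R) → b[t0]bb
Step 2: δ(t0, b) = (t1, a, R) → ba[t1]b
Step 3: δ(t1, b) = (t0, □, R) → ba□[t0]□
Step 4: δ(t0, □) = (t0, a, L) → ba[t0]□a
Step 5: δ(t0, □) = (t0, a, L) → b[t0]aaa
Step 6: δ(t0, a) = (t0, b, R) → bb[t0]aa
Step 7: δ(t0, a) = (t0, b, R) → bbb[t0]a
Step 8: δ(t0, a) = (t0, b, R) → bbbb[t0]□

The machine has not reached a halting state after 8 steps.
The machine did not halt within the 8-step bound.

Answer: No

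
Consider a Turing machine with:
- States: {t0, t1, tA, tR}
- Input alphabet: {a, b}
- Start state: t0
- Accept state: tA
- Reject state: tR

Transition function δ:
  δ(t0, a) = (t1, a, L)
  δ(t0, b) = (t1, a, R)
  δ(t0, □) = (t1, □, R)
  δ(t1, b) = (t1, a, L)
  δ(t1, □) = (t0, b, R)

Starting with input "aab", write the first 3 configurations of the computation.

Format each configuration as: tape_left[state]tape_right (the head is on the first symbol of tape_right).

Transitions applied:
Step 1: δ(t0, a) = (t1, a, L)
Step 2: δ(t1, □) = (t0, b, R)

The first 3 configurations are:
[t0]aab ⊢ [t1]□aab ⊢ b[t0]aab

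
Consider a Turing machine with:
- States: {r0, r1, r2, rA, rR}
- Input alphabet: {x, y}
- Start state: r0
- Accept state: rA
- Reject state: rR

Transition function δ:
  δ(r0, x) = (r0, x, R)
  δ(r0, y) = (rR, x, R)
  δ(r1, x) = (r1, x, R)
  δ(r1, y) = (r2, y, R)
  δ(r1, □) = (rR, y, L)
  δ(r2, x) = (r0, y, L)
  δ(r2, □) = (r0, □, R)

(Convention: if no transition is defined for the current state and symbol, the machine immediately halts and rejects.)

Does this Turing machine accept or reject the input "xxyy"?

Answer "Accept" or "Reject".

Execution trace:
Initial: [r0]xxyy
Step 1: δ(r0, x) = (r0, x, R) → x[r0]xyy
Step 2: δ(r0, x) = (r0, x, R) → xx[r0]yy
Step 3: δ(r0, y) = (rR, x, R) → xxx[rR]y

The machine reaches the reject state rR and halts.

Answer: Reject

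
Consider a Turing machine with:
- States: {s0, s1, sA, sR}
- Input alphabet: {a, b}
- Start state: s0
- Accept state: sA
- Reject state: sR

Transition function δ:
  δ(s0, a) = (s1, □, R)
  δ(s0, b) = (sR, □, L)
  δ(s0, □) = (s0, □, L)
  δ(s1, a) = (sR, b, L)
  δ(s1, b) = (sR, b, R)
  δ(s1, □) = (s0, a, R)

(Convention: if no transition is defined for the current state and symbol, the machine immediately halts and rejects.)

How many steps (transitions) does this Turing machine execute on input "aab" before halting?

Execution trace:
Initial: [s0]aab
Step 1: δ(s0, a) = (s1, □, R) → □[s1]ab
Step 2: δ(s1, a) = (sR, b, L) → [sR]□bb

The machine reaches the reject state sR and halts.

The machine executed 2 steps before halting.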